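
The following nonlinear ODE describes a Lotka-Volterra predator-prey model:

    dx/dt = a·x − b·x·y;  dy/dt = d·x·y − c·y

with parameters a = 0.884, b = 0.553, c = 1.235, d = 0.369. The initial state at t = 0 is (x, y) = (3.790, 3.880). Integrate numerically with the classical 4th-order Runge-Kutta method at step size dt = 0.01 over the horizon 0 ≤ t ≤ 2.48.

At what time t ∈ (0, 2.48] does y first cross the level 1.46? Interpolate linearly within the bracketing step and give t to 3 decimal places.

t=0.000: state=(3.790, 3.880)
step 1 (dt=0.01): k1=(-4.782, 0.634), k2=(-4.758, 0.601), k3=(-4.758, 0.601), k4=(-4.734, 0.567); state += dt/6·(k1+2k2+2k3+k4)
t=0.010: state=(3.742, 3.886)
t=0.020: state=(3.695, 3.891)
t=0.030: state=(3.649, 3.896)
continuing one RK4 step at a time; state shown every 10 steps (Δt=0.1):
t=0.100: state=(3.337, 3.911)
t=0.200: state=(2.938, 3.880)
t=0.300: state=(2.595, 3.797)
t=0.400: state=(2.306, 3.673)
t=0.500: state=(2.064, 3.518)
t=0.600: state=(1.865, 3.343)
t=0.700: state=(1.703, 3.155)
t=0.800: state=(1.571, 2.962)
t=0.900: state=(1.464, 2.768)
t=1.000: state=(1.380, 2.578)
t=1.100: state=(1.314, 2.395)
t=1.200: state=(1.263, 2.220)
t=1.300: state=(1.226, 2.054)
t=1.400: state=(1.201, 1.898)
t=1.500: state=(1.186, 1.753)
t=1.600: state=(1.180, 1.619)
t=1.700: state=(1.183, 1.494)
t=1.720: state=(1.185, 1.471)
next step: t=1.730: state=(1.186, 1.459) — y has crossed 1.46
linear interpolation between t=1.720 (1.47073) and t=1.730 (1.45905) → t≈1.729

t = 1.729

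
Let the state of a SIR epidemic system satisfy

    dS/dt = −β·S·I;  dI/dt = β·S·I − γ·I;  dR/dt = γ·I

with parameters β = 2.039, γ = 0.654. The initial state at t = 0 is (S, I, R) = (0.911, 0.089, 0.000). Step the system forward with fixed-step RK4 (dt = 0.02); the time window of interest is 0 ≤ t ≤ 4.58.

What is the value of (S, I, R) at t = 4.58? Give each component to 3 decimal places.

t=0.000: state=(0.911, 0.089, 0.000)
step 1 (dt=0.02): k1=(-0.165, 0.107, 0.058), k2=(-0.167, 0.108, 0.059), k3=(-0.167, 0.108, 0.059), k4=(-0.169, 0.109, 0.060); state += dt/6·(k1+2k2+2k3+k4)
t=0.020: state=(0.908, 0.091, 0.001)
t=0.040: state=(0.904, 0.093, 0.002)
t=0.060: state=(0.901, 0.096, 0.004)
continuing one RK4 step at a time; state shown every 10 steps (Δt=0.2):
t=0.200: state=(0.874, 0.112, 0.013)
t=0.400: state=(0.831, 0.140, 0.030)
t=0.600: state=(0.780, 0.170, 0.050)
t=0.800: state=(0.723, 0.203, 0.074)
t=1.000: state=(0.661, 0.236, 0.103)
t=1.200: state=(0.596, 0.268, 0.136)
t=1.400: state=(0.532, 0.296, 0.173)
t=1.600: state=(0.469, 0.318, 0.213)
t=1.800: state=(0.410, 0.334, 0.256)
t=2.000: state=(0.358, 0.342, 0.300)
t=2.200: state=(0.311, 0.344, 0.345)
t=2.400: state=(0.270, 0.340, 0.390)
t=2.600: state=(0.236, 0.331, 0.434)
t=2.800: state=(0.206, 0.317, 0.476)
t=3.000: state=(0.182, 0.301, 0.517)
t=3.200: state=(0.161, 0.284, 0.555)
t=3.400: state=(0.144, 0.265, 0.591)
t=3.600: state=(0.130, 0.246, 0.624)
t=3.800: state=(0.118, 0.227, 0.655)
t=4.000: state=(0.108, 0.208, 0.684)
t=4.200: state=(0.100, 0.191, 0.710)
t=4.400: state=(0.093, 0.174, 0.733)
t=4.580: state=(0.087, 0.160, 0.753)

(S, I, R) = (0.087, 0.160, 0.753)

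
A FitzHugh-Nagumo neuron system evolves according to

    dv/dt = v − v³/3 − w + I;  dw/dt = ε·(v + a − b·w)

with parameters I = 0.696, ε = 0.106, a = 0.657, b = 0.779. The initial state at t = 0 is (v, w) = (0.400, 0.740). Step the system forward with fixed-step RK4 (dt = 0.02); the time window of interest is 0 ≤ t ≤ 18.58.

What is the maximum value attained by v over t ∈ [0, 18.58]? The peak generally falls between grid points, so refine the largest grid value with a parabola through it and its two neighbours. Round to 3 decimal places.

max v = 1.482

t=0.000: state=(0.400, 0.740)
step 1 (dt=0.02): k1=(0.335, 0.051), k2=(0.337, 0.051), k3=(0.337, 0.051), k4=(0.339, 0.052); state += dt/6·(k1+2k2+2k3+k4)
t=0.020: state=(0.407, 0.741)
t=0.040: state=(0.414, 0.742)
t=0.060: state=(0.420, 0.743)
continuing one RK4 step at a time; state shown every 50 steps (Δt=1):
t=1.000: state=(0.846, 0.810)
t=2.000: state=(1.314, 0.925)
t=3.000: state=(1.478, 1.063)
t=4.000: state=(1.451, 1.195)
t=5.000: state=(1.366, 1.311)
t=6.000: state=(1.258, 1.408)
t=7.000: state=(1.130, 1.484)
t=8.000: state=(0.973, 1.541)
t=9.000: state=(0.758, 1.574)
t=10.000: state=(0.393, 1.577)
t=11.000: state=(-0.422, 1.523)
t=12.000: state=(-1.679, 1.357)
t=13.000: state=(-1.923, 1.126)
t=14.000: state=(-1.863, 0.911)
t=15.000: state=(-1.783, 0.720)
t=16.000: state=(-1.701, 0.553)
t=17.000: state=(-1.618, 0.407)
t=18.000: state=(-1.534, 0.281)
t=18.580: state=(-1.485, 0.217)
largest grid value and its neighbours: v(3.200)=1.48170, v(3.220)=1.48173, v(3.240)=1.48170
parabola through these three points peaks at t≈3.221 with v≈1.48173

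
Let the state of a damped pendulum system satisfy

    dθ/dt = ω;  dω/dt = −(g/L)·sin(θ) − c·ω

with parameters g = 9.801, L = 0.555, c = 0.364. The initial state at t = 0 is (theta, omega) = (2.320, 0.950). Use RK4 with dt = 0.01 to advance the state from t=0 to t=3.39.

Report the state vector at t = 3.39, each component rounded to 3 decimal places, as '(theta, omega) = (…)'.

t=0.000: state=(2.320, 0.950)
step 1 (dt=0.01): k1=(0.950, -13.277), k2=(0.884, -13.195), k3=(0.884, -13.199), k4=(0.818, -13.122); state += dt/6·(k1+2k2+2k3+k4)
t=0.010: state=(2.329, 0.818)
t=0.020: state=(2.336, 0.688)
t=0.030: state=(2.343, 0.558)
continuing one RK4 step at a time; state shown every 20 steps (Δt=0.2):
t=0.200: state=(2.256, -1.588)
t=0.400: state=(1.655, -4.526)
t=0.600: state=(0.461, -7.057)
t=0.800: state=(-0.896, -5.787)
t=1.000: state=(-1.695, -2.137)
t=1.200: state=(-1.770, 1.335)
t=1.400: state=(-1.171, 4.592)
t=1.600: state=(-0.041, 6.161)
t=1.800: state=(1.033, 4.064)
t=2.000: state=(1.492, 0.505)
t=2.200: state=(1.247, -2.891)
t=2.400: state=(0.404, -5.191)
t=2.600: state=(-0.615, -4.419)
t=2.800: state=(-1.208, -1.345)
t=3.000: state=(-1.142, 1.958)
t=3.200: state=(-0.484, 4.330)
t=3.390: state=(0.371, 4.196)

(theta, omega) = (0.371, 4.196)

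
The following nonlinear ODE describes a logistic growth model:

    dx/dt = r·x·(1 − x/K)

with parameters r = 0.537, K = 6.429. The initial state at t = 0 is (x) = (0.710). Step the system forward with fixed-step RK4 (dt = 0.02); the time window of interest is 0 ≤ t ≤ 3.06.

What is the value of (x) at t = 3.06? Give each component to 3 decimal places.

(x) = (2.514)

t=0.000: state=(0.710)
step 1 (dt=0.02): k1=(0.339), k2=(0.341), k3=(0.341), k4=(0.342); state += dt/6·(k1+2k2+2k3+k4)
t=0.020: state=(0.717)
t=0.040: state=(0.724)
t=0.060: state=(0.731)
continuing one RK4 step at a time; state shown every 5 steps (Δt=0.1):
t=0.100: state=(0.745)
t=0.200: state=(0.781)
t=0.300: state=(0.818)
t=0.400: state=(0.857)
t=0.500: state=(0.898)
t=0.600: state=(0.940)
t=0.700: state=(0.984)
t=0.800: state=(1.030)
t=0.900: state=(1.077)
t=1.000: state=(1.126)
t=1.100: state=(1.177)
t=1.200: state=(1.230)
t=1.300: state=(1.284)
t=1.400: state=(1.340)
t=1.500: state=(1.398)
t=1.600: state=(1.457)
t=1.700: state=(1.519)
t=1.800: state=(1.582)
t=1.900: state=(1.647)
t=2.000: state=(1.714)
t=2.100: state=(1.782)
t=2.200: state=(1.852)
t=2.300: state=(1.923)
t=2.400: state=(1.997)
t=2.500: state=(2.071)
t=2.600: state=(2.147)
t=2.700: state=(2.225)
t=2.800: state=(2.304)
t=2.900: state=(2.384)
t=3.000: state=(2.465)
t=3.060: state=(2.514)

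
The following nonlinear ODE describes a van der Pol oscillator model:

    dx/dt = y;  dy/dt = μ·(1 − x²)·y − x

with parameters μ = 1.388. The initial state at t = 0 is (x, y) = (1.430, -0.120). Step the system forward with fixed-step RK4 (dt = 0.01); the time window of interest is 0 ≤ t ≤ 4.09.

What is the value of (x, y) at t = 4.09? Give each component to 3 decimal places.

(x, y) = (-1.242, 0.819)

t=0.000: state=(1.430, -0.120)
step 1 (dt=0.01): k1=(-0.120, -1.256), k2=(-0.126, -1.247), k3=(-0.126, -1.247), k4=(-0.132, -1.237); state += dt/6·(k1+2k2+2k3+k4)
t=0.010: state=(1.429, -0.132)
t=0.020: state=(1.427, -0.145)
t=0.030: state=(1.426, -0.157)
continuing one RK4 step at a time; state shown every 20 steps (Δt=0.2):
t=0.200: state=(1.383, -0.338)
t=0.400: state=(1.298, -0.512)
t=0.600: state=(1.179, -0.673)
t=0.800: state=(1.028, -0.848)
t=1.000: state=(0.837, -1.069)
t=1.200: state=(0.594, -1.376)
t=1.400: state=(0.278, -1.816)
t=1.600: state=(-0.142, -2.404)
t=1.800: state=(-0.681, -2.926)
t=2.000: state=(-1.266, -2.751)
t=2.200: state=(-1.717, -1.671)
t=2.400: state=(-1.936, -0.591)
t=2.600: state=(-1.987, 0.005)
t=2.800: state=(-1.956, 0.274)
t=3.000: state=(-1.887, 0.401)
t=3.200: state=(-1.798, 0.477)
t=3.400: state=(-1.697, 0.537)
t=3.600: state=(-1.583, 0.599)
t=3.800: state=(-1.457, 0.672)
t=4.000: state=(-1.313, 0.766)
t=4.090: state=(-1.242, 0.819)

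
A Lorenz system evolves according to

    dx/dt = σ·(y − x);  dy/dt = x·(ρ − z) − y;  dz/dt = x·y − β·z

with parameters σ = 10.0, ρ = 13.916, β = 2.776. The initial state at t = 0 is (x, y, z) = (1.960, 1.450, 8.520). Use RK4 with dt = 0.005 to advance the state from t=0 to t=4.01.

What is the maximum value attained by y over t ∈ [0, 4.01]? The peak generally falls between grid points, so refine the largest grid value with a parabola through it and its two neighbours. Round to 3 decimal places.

t=0.000: state=(1.960, 1.450, 8.520)
step 1 (dt=0.005): k1=(-5.100, 9.126, -20.810), k2=(-4.744, 9.136, -20.639), k3=(-4.753, 9.140, -20.639), k4=(-4.405, 9.152, -20.469); state += dt/6·(k1+2k2+2k3+k4)
t=0.005: state=(1.936, 1.496, 8.417)
t=0.010: state=(1.916, 1.542, 8.315)
t=0.015: state=(1.899, 1.588, 8.216)
continuing one RK4 step at a time; state shown every 40 steps (Δt=0.2):
t=0.200: state=(2.800, 3.951, 5.800)
t=0.400: state=(6.674, 9.273, 8.370)
t=0.600: state=(9.147, 7.687, 17.924)
t=0.800: state=(4.179, 2.275, 14.561)
t=1.000: state=(2.768, 2.989, 9.497)
t=1.200: state=(4.506, 6.007, 7.907)
t=1.400: state=(8.019, 9.363, 12.787)
t=1.600: state=(7.037, 5.067, 16.631)
t=1.800: state=(3.954, 3.269, 12.462)
t=2.000: state=(4.161, 4.931, 9.510)
t=2.200: state=(6.557, 7.928, 10.979)
t=2.400: state=(7.648, 6.980, 15.472)
t=2.600: state=(5.235, 4.152, 14.032)
t=2.800: state=(4.426, 4.671, 11.012)
t=3.000: state=(5.831, 6.836, 10.873)
t=3.200: state=(7.283, 7.369, 14.022)
t=3.400: state=(6.048, 5.101, 14.460)
t=3.600: state=(4.872, 4.768, 12.105)
t=3.800: state=(5.535, 6.198, 11.250)
t=4.000: state=(6.796, 7.145, 13.113)
t=4.010: state=(6.828, 7.124, 13.234)
largest grid value and its neighbours: y(0.480)=10.67567, y(0.485)=10.68368, y(0.490)=10.67959
parabola through these three points peaks at t≈0.486 with y≈10.68384

max y = 10.684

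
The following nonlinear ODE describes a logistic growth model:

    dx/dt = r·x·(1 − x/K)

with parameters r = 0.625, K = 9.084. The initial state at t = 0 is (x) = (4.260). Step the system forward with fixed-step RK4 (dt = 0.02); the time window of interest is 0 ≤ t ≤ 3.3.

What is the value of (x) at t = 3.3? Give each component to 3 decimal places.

t=0.000: state=(4.260)
step 1 (dt=0.02): k1=(1.414), k2=(1.414), k3=(1.414), k4=(1.415); state += dt/6·(k1+2k2+2k3+k4)
t=0.020: state=(4.288)
t=0.040: state=(4.317)
t=0.060: state=(4.345)
continuing one RK4 step at a time; state shown every 10 steps (Δt=0.2):
t=0.200: state=(4.544)
t=0.400: state=(4.827)
t=0.600: state=(5.108)
t=0.800: state=(5.385)
t=1.000: state=(5.656)
t=1.200: state=(5.918)
t=1.400: state=(6.171)
t=1.600: state=(6.413)
t=1.800: state=(6.642)
t=2.000: state=(6.859)
t=2.200: state=(7.062)
t=2.400: state=(7.252)
t=2.600: state=(7.428)
t=2.800: state=(7.590)
t=3.000: state=(7.740)
t=3.200: state=(7.877)
t=3.300: state=(7.941)

(x) = (7.941)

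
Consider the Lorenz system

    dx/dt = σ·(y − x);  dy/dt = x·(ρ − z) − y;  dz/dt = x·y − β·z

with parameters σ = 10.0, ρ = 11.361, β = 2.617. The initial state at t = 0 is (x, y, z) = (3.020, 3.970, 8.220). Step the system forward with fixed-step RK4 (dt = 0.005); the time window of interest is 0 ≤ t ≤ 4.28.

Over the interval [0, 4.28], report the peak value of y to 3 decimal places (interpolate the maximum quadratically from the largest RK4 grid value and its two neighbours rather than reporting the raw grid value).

t=0.000: state=(3.020, 3.970, 8.220)
step 1 (dt=0.005): k1=(9.500, 5.516, -9.522), k2=(9.400, 5.649, -9.324), k3=(9.406, 5.646, -9.325), k4=(9.312, 5.778, -9.127); state += dt/6·(k1+2k2+2k3+k4)
t=0.005: state=(3.067, 3.998, 8.173)
t=0.010: state=(3.113, 4.028, 8.129)
t=0.015: state=(3.159, 4.059, 8.086)
continuing one RK4 step at a time; state shown every 40 steps (Δt=0.2):
t=0.200: state=(4.811, 5.797, 7.931)
t=0.400: state=(6.501, 6.921, 10.750)
t=0.600: state=(5.875, 5.009, 12.368)
t=0.800: state=(4.326, 3.856, 10.596)
t=1.000: state=(4.181, 4.464, 8.897)
t=1.200: state=(5.188, 5.810, 9.064)
t=1.400: state=(6.069, 6.174, 10.909)
t=1.600: state=(5.502, 4.966, 11.553)
t=1.800: state=(4.614, 4.374, 10.360)
t=2.000: state=(4.647, 4.891, 9.390)
t=2.200: state=(5.350, 5.719, 9.755)
t=2.400: state=(5.744, 5.706, 10.879)
t=2.600: state=(5.287, 4.960, 11.028)
t=2.800: state=(4.807, 4.709, 10.228)
t=3.000: state=(4.930, 5.124, 9.742)
t=3.200: state=(5.384, 5.581, 10.130)
t=3.400: state=(5.517, 5.438, 10.765)
t=3.600: state=(5.187, 4.995, 10.706)
t=3.800: state=(4.948, 4.925, 10.192)
t=4.000: state=(5.090, 5.229, 9.989)
t=4.200: state=(5.360, 5.453, 10.311)
t=4.280: state=(5.408, 5.432, 10.483)
largest grid value and its neighbours: y(0.365)=6.95984, y(0.370)=6.96208, y(0.375)=6.96172
parabola through these three points peaks at t≈0.372 with y≈6.96225

max y = 6.962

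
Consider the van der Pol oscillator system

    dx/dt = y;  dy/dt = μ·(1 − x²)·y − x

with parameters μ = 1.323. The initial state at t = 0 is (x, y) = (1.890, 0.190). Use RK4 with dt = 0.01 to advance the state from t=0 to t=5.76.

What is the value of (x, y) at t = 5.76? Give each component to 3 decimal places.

(x, y) = (0.016, 2.315)

t=0.000: state=(1.890, 0.190)
step 1 (dt=0.01): k1=(0.190, -2.537), k2=(0.177, -2.495), k3=(0.178, -2.496), k4=(0.165, -2.455); state += dt/6·(k1+2k2+2k3+k4)
t=0.010: state=(1.892, 0.165)
t=0.020: state=(1.893, 0.141)
t=0.030: state=(1.895, 0.118)
continuing one RK4 step at a time; state shown every 20 steps (Δt=0.2):
t=0.200: state=(1.887, -0.179)
t=0.400: state=(1.830, -0.367)
t=0.600: state=(1.745, -0.477)
t=0.800: state=(1.641, -0.560)
t=1.000: state=(1.522, -0.638)
t=1.200: state=(1.385, -0.728)
t=1.400: state=(1.229, -0.843)
t=1.600: state=(1.045, -0.999)
t=1.800: state=(0.824, -1.223)
t=2.000: state=(0.549, -1.551)
t=2.200: state=(0.194, -2.027)
t=2.400: state=(-0.270, -2.624)
t=2.600: state=(-0.843, -3.016)
t=2.800: state=(-1.418, -2.556)
t=3.000: state=(-1.815, -1.375)
t=3.200: state=(-1.985, -0.406)
t=3.400: state=(-2.009, 0.093)
t=3.600: state=(-1.965, 0.319)
t=3.800: state=(-1.889, 0.432)
t=4.000: state=(-1.795, 0.503)
t=4.200: state=(-1.688, 0.564)
t=4.400: state=(-1.569, 0.629)
t=4.600: state=(-1.436, 0.708)
t=4.800: state=(-1.285, 0.810)
t=5.000: state=(-1.109, 0.949)
t=5.200: state=(-0.901, 1.147)
t=5.400: state=(-0.645, 1.437)
t=5.600: state=(-0.317, 1.863)
t=5.760: state=(0.016, 2.315)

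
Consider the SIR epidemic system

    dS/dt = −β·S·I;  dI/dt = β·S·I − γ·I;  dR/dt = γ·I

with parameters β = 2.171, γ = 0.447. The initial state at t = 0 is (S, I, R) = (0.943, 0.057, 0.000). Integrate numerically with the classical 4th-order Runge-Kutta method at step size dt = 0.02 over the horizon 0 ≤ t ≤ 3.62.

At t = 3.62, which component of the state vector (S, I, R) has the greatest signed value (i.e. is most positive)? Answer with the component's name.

largest component: R

t=0.000: state=(0.943, 0.057, 0.000)
step 1 (dt=0.02): k1=(-0.117, 0.091, 0.025), k2=(-0.118, 0.093, 0.026), k3=(-0.118, 0.093, 0.026), k4=(-0.120, 0.094, 0.026); state += dt/6·(k1+2k2+2k3+k4)
t=0.020: state=(0.941, 0.059, 0.001)
t=0.040: state=(0.938, 0.061, 0.001)
t=0.060: state=(0.936, 0.063, 0.002)
continuing one RK4 step at a time; state shown every 10 steps (Δt=0.2):
t=0.200: state=(0.916, 0.078, 0.006)
t=0.400: state=(0.880, 0.105, 0.014)
t=0.600: state=(0.835, 0.140, 0.025)
t=0.800: state=(0.779, 0.182, 0.039)
t=1.000: state=(0.712, 0.230, 0.058)
t=1.200: state=(0.637, 0.282, 0.081)
t=1.400: state=(0.558, 0.334, 0.108)
t=1.600: state=(0.477, 0.383, 0.140)
t=1.800: state=(0.400, 0.423, 0.176)
t=2.000: state=(0.331, 0.453, 0.216)
t=2.200: state=(0.271, 0.472, 0.257)
t=2.400: state=(0.220, 0.480, 0.300)
t=2.600: state=(0.179, 0.479, 0.343)
t=2.800: state=(0.145, 0.470, 0.385)
t=3.000: state=(0.119, 0.455, 0.426)
t=3.200: state=(0.098, 0.436, 0.466)
t=3.400: state=(0.081, 0.414, 0.504)
t=3.600: state=(0.068, 0.391, 0.540)
t=3.620: state=(0.067, 0.389, 0.544)
compare at T: S=0.067, I=0.389, R=0.544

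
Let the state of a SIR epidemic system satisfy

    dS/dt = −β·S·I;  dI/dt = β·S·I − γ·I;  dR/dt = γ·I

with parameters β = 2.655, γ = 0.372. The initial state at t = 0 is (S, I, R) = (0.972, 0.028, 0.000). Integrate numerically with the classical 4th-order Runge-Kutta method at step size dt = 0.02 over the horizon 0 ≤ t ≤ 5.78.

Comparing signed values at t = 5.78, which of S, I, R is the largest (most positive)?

largest component: R

t=0.000: state=(0.972, 0.028, 0.000)
step 1 (dt=0.02): k1=(-0.072, 0.062, 0.010), k2=(-0.074, 0.063, 0.011), k3=(-0.074, 0.063, 0.011), k4=(-0.075, 0.065, 0.011); state += dt/6·(k1+2k2+2k3+k4)
t=0.020: state=(0.971, 0.029, 0.000)
t=0.040: state=(0.969, 0.031, 0.000)
t=0.060: state=(0.967, 0.032, 0.001)
continuing one RK4 step at a time; state shown every 10 steps (Δt=0.2):
t=0.200: state=(0.954, 0.043, 0.003)
t=0.400: state=(0.927, 0.066, 0.007)
t=0.600: state=(0.887, 0.100, 0.013)
t=0.800: state=(0.832, 0.146, 0.022)
t=1.000: state=(0.758, 0.207, 0.035)
t=1.200: state=(0.666, 0.281, 0.053)
t=1.400: state=(0.562, 0.362, 0.077)
t=1.600: state=(0.454, 0.439, 0.107)
t=1.800: state=(0.353, 0.505, 0.142)
t=2.000: state=(0.266, 0.552, 0.181)
t=2.200: state=(0.197, 0.579, 0.224)
t=2.400: state=(0.144, 0.588, 0.267)
t=2.600: state=(0.106, 0.583, 0.311)
t=2.800: state=(0.078, 0.568, 0.354)
t=3.000: state=(0.058, 0.547, 0.395)
t=3.200: state=(0.044, 0.521, 0.435)
t=3.400: state=(0.033, 0.494, 0.473)
t=3.600: state=(0.026, 0.466, 0.509)
t=3.800: state=(0.020, 0.438, 0.542)
t=4.000: state=(0.016, 0.410, 0.574)
t=4.200: state=(0.013, 0.384, 0.603)
t=4.400: state=(0.011, 0.358, 0.631)
t=4.600: state=(0.009, 0.334, 0.657)
t=4.800: state=(0.008, 0.312, 0.681)
t=5.000: state=(0.006, 0.291, 0.703)
t=5.200: state=(0.006, 0.271, 0.724)
t=5.400: state=(0.005, 0.252, 0.743)
t=5.600: state=(0.004, 0.234, 0.761)
t=5.780: state=(0.004, 0.220, 0.777)
compare at T: S=0.004, I=0.220, R=0.777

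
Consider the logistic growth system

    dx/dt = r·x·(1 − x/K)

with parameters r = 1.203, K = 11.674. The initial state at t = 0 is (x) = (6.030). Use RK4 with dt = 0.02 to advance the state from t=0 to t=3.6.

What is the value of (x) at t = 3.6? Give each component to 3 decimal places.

(x) = (11.532)

t=0.000: state=(6.030)
step 1 (dt=0.02): k1=(3.507), k2=(3.506), k3=(3.506), k4=(3.504); state += dt/6·(k1+2k2+2k3+k4)
t=0.020: state=(6.100)
t=0.040: state=(6.170)
t=0.060: state=(6.240)
continuing one RK4 step at a time; state shown every 10 steps (Δt=0.2):
t=0.200: state=(6.725)
t=0.400: state=(7.396)
t=0.600: state=(8.025)
t=0.800: state=(8.599)
t=1.000: state=(9.113)
t=1.200: state=(9.561)
t=1.400: state=(9.946)
t=1.600: state=(10.271)
t=1.800: state=(10.542)
t=2.000: state=(10.765)
t=2.200: state=(10.948)
t=2.400: state=(11.095)
t=2.600: state=(11.214)
t=2.800: state=(11.309)
t=3.000: state=(11.385)
t=3.200: state=(11.446)
t=3.400: state=(11.494)
t=3.600: state=(11.532)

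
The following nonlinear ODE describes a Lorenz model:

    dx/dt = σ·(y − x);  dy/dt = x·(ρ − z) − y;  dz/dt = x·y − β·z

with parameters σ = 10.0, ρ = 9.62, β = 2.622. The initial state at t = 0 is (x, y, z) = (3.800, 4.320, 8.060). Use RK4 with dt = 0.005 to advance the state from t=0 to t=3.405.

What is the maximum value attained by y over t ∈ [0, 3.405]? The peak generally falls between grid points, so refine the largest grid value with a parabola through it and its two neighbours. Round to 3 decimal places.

t=0.000: state=(3.800, 4.320, 8.060)
step 1 (dt=0.005): k1=(5.200, 1.608, -4.717), k2=(5.110, 1.669, -4.615), k3=(5.114, 1.668, -4.616), k4=(5.028, 1.728, -4.514); state += dt/6·(k1+2k2+2k3+k4)
t=0.005: state=(3.826, 4.328, 8.037)
t=0.010: state=(3.850, 4.337, 8.015)
t=0.015: state=(3.874, 4.347, 7.994)
continuing one RK4 step at a time; state shown every 40 steps (Δt=0.2):
t=0.200: state=(4.565, 4.911, 7.820)
t=0.400: state=(5.133, 5.301, 8.585)
t=0.600: state=(5.111, 4.936, 9.236)
t=0.800: state=(4.653, 4.436, 8.984)
t=1.000: state=(4.416, 4.410, 8.376)
t=1.200: state=(4.595, 4.754, 8.158)
t=1.400: state=(4.912, 5.033, 8.493)
t=1.600: state=(4.980, 4.924, 8.906)
t=1.800: state=(4.764, 4.636, 8.886)
t=2.000: state=(4.584, 4.550, 8.564)
t=2.200: state=(4.633, 4.707, 8.373)
t=2.400: state=(4.806, 4.885, 8.498)
t=2.600: state=(4.883, 4.875, 8.737)
t=2.800: state=(4.792, 4.725, 8.787)
t=3.000: state=(4.677, 4.642, 8.633)
t=3.200: state=(4.674, 4.703, 8.498)
t=3.400: state=(4.762, 4.809, 8.529)
t=3.405: state=(4.764, 4.811, 8.531)
largest grid value and its neighbours: y(0.395)=5.30056, y(0.400)=5.30091, y(0.405)=5.30069
parabola through these three points peaks at t≈0.401 with y≈5.30091

max y = 5.301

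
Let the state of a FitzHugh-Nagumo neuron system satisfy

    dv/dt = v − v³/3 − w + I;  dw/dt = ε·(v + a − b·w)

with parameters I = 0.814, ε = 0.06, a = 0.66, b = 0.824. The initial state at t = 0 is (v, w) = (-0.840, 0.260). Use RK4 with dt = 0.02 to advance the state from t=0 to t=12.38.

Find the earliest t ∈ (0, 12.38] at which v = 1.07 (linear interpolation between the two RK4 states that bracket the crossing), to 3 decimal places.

t = 11.481

t=0.000: state=(-0.840, 0.260)
step 1 (dt=0.02): k1=(-0.088, -0.024), k2=(-0.088, -0.024), k3=(-0.088, -0.024), k4=(-0.088, -0.024); state += dt/6·(k1+2k2+2k3+k4)
t=0.020: state=(-0.842, 0.260)
t=0.040: state=(-0.844, 0.259)
t=0.060: state=(-0.845, 0.259)
continuing one RK4 step at a time; state shown every 25 steps (Δt=0.5):
t=0.500: state=(-0.884, 0.248)
t=1.000: state=(-0.927, 0.234)
t=1.500: state=(-0.965, 0.220)
t=2.000: state=(-0.998, 0.205)
t=2.500: state=(-1.023, 0.190)
t=3.000: state=(-1.039, 0.174)
t=3.500: state=(-1.048, 0.159)
t=4.000: state=(-1.048, 0.143)
t=4.500: state=(-1.042, 0.128)
t=5.000: state=(-1.028, 0.114)
t=5.500: state=(-1.007, 0.101)
t=6.000: state=(-0.981, 0.088)
t=6.500: state=(-0.948, 0.077)
t=7.000: state=(-0.908, 0.067)
t=7.500: state=(-0.859, 0.059)
t=8.000: state=(-0.799, 0.052)
t=8.500: state=(-0.724, 0.048)
t=9.000: state=(-0.628, 0.046)
t=9.500: state=(-0.497, 0.048)
t=10.000: state=(-0.307, 0.054)
t=10.500: state=(-0.015, 0.067)
t=11.000: state=(0.450, 0.091)
t=11.480: state=(1.069, 0.129)
next step: t=11.500: state=(1.096, 0.131) — v has crossed 1.07
linear interpolation between t=11.480 (1.06898) and t=11.500 (1.09584) → t≈11.481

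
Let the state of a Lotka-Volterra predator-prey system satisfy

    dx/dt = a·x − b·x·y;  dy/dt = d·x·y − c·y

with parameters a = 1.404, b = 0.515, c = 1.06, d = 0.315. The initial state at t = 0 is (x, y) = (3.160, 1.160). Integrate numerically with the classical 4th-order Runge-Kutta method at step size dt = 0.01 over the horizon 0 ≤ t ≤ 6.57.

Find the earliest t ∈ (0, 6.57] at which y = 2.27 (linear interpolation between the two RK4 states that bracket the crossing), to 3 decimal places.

t = 1.219

t=0.000: state=(3.160, 1.160)
step 1 (dt=0.01): k1=(2.549, -0.075), k2=(2.560, -0.070), k3=(2.560, -0.070), k4=(2.571, -0.066); state += dt/6·(k1+2k2+2k3+k4)
t=0.010: state=(3.186, 1.159)
t=0.020: state=(3.211, 1.159)
t=0.030: state=(3.237, 1.158)
continuing one RK4 step at a time; state shown every 25 steps (Δt=0.25):
t=0.250: state=(3.866, 1.173)
t=0.500: state=(4.700, 1.259)
t=0.750: state=(5.615, 1.450)
t=1.000: state=(6.486, 1.793)
t=1.210: state=(7.011, 2.246)
next step: t=1.220: state=(7.028, 2.272) — y has crossed 2.27
linear interpolation between t=1.210 (2.24641) and t=1.220 (2.27243) → t≈1.219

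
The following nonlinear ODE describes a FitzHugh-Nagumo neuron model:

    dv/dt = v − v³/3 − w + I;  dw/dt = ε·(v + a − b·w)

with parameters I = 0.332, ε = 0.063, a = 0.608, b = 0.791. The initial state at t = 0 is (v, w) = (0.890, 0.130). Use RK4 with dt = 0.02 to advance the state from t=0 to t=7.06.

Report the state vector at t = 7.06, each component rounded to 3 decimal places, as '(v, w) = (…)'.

t=0.000: state=(0.890, 0.130)
step 1 (dt=0.02): k1=(0.857, 0.088), k2=(0.858, 0.088), k3=(0.858, 0.088), k4=(0.859, 0.089); state += dt/6·(k1+2k2+2k3+k4)
t=0.020: state=(0.907, 0.132)
t=0.040: state=(0.924, 0.134)
t=0.060: state=(0.942, 0.135)
continuing one RK4 step at a time; state shown every 25 steps (Δt=0.5):
t=0.500: state=(1.299, 0.180)
t=1.000: state=(1.573, 0.240)
t=1.500: state=(1.687, 0.304)
t=2.000: state=(1.712, 0.368)
t=2.500: state=(1.701, 0.431)
t=3.000: state=(1.677, 0.492)
t=3.500: state=(1.648, 0.551)
t=4.000: state=(1.616, 0.607)
t=4.500: state=(1.583, 0.660)
t=5.000: state=(1.549, 0.712)
t=5.500: state=(1.514, 0.761)
t=6.000: state=(1.478, 0.808)
t=6.500: state=(1.440, 0.852)
t=7.000: state=(1.402, 0.894)
t=7.060: state=(1.397, 0.899)

(v, w) = (1.397, 0.899)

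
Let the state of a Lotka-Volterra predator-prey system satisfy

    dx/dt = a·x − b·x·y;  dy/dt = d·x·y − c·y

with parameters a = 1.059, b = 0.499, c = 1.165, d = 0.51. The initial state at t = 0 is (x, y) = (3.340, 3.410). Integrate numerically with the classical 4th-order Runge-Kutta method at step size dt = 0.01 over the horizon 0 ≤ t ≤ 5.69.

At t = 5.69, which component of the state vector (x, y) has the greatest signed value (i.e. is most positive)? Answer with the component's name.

largest component: x

t=0.000: state=(3.340, 3.410)
step 1 (dt=0.01): k1=(-2.146, 1.836), k2=(-2.155, 1.822), k3=(-2.154, 1.822), k4=(-2.163, 1.808); state += dt/6·(k1+2k2+2k3+k4)
t=0.010: state=(3.318, 3.428)
t=0.020: state=(3.297, 3.446)
t=0.030: state=(3.275, 3.464)
continuing one RK4 step at a time; state shown every 20 steps (Δt=0.2):
t=0.200: state=(2.890, 3.712)
t=0.400: state=(2.444, 3.859)
t=0.600: state=(2.054, 3.843)
t=0.800: state=(1.742, 3.692)
t=1.000: state=(1.506, 3.449)
t=1.200: state=(1.339, 3.157)
t=1.400: state=(1.226, 2.849)
t=1.600: state=(1.157, 2.548)
t=1.800: state=(1.125, 2.267)
t=2.000: state=(1.123, 2.014)
t=2.200: state=(1.149, 1.791)
t=2.400: state=(1.199, 1.599)
t=2.600: state=(1.274, 1.436)
t=2.800: state=(1.374, 1.302)
t=3.000: state=(1.499, 1.194)
t=3.200: state=(1.652, 1.110)
t=3.400: state=(1.833, 1.050)
t=3.600: state=(2.045, 1.014)
t=3.800: state=(2.286, 1.001)
t=4.000: state=(2.555, 1.015)
t=4.200: state=(2.848, 1.059)
t=4.400: state=(3.155, 1.139)
t=4.600: state=(3.460, 1.265)
t=4.800: state=(3.737, 1.447)
t=5.000: state=(3.951, 1.698)
t=5.200: state=(4.058, 2.025)
t=5.400: state=(4.018, 2.425)
t=5.600: state=(3.814, 2.868)
t=5.690: state=(3.672, 3.067)
compare at T: x=3.672, y=3.067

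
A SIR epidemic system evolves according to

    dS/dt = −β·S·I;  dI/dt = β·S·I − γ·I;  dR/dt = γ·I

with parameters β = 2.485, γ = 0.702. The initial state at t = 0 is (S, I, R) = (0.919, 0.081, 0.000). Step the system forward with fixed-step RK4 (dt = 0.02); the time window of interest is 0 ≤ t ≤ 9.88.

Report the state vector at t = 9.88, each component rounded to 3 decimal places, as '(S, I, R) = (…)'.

(S, I, R) = (0.030, 0.005, 0.965)

t=0.000: state=(0.919, 0.081, 0.000)
step 1 (dt=0.02): k1=(-0.185, 0.128, 0.057), k2=(-0.188, 0.130, 0.058), k3=(-0.188, 0.130, 0.058), k4=(-0.190, 0.131, 0.059); state += dt/6·(k1+2k2+2k3+k4)
t=0.020: state=(0.915, 0.084, 0.001)
t=0.040: state=(0.911, 0.086, 0.002)
t=0.060: state=(0.907, 0.089, 0.004)
continuing one RK4 step at a time; state shown every 25 steps (Δt=0.5):
t=0.500: state=(0.792, 0.166, 0.042)
t=1.000: state=(0.601, 0.279, 0.120)
t=1.500: state=(0.400, 0.365, 0.235)
t=2.000: state=(0.250, 0.382, 0.368)
t=2.500: state=(0.158, 0.345, 0.497)
t=3.000: state=(0.107, 0.285, 0.608)
t=3.500: state=(0.078, 0.225, 0.697)
t=4.000: state=(0.061, 0.172, 0.767)
t=4.500: state=(0.051, 0.130, 0.819)
t=5.000: state=(0.044, 0.097, 0.859)
t=5.500: state=(0.040, 0.072, 0.888)
t=6.000: state=(0.037, 0.053, 0.910)
t=6.500: state=(0.035, 0.039, 0.926)
t=7.000: state=(0.033, 0.029, 0.938)
t=7.500: state=(0.032, 0.021, 0.947)
t=8.000: state=(0.031, 0.015, 0.953)
t=8.500: state=(0.031, 0.011, 0.958)
t=9.000: state=(0.031, 0.008, 0.961)
t=9.500: state=(0.030, 0.006, 0.964)
t=9.880: state=(0.030, 0.005, 0.965)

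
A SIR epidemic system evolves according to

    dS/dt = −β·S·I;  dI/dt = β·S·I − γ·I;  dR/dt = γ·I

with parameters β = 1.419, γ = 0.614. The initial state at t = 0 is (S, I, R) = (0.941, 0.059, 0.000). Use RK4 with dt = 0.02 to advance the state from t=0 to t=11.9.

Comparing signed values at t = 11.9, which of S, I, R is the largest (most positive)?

largest component: R

t=0.000: state=(0.941, 0.059, 0.000)
step 1 (dt=0.02): k1=(-0.079, 0.043, 0.036), k2=(-0.079, 0.043, 0.036), k3=(-0.079, 0.043, 0.036), k4=(-0.080, 0.043, 0.037); state += dt/6·(k1+2k2+2k3+k4)
t=0.020: state=(0.939, 0.060, 0.001)
t=0.040: state=(0.938, 0.061, 0.001)
t=0.060: state=(0.936, 0.062, 0.002)
continuing one RK4 step at a time; state shown every 25 steps (Δt=0.5):
t=0.500: state=(0.895, 0.083, 0.022)
t=1.000: state=(0.835, 0.113, 0.052)
t=1.500: state=(0.761, 0.147, 0.092)
t=2.000: state=(0.678, 0.180, 0.142)
t=2.500: state=(0.590, 0.208, 0.202)
t=3.000: state=(0.506, 0.226, 0.269)
t=3.500: state=(0.430, 0.231, 0.339)
t=4.000: state=(0.365, 0.225, 0.409)
t=4.500: state=(0.313, 0.211, 0.476)
t=5.000: state=(0.271, 0.191, 0.538)
t=5.500: state=(0.239, 0.168, 0.593)
t=6.000: state=(0.214, 0.145, 0.641)
t=6.500: state=(0.194, 0.123, 0.682)
t=7.000: state=(0.179, 0.104, 0.717)
t=7.500: state=(0.168, 0.086, 0.746)
t=8.000: state=(0.159, 0.071, 0.770)
t=8.500: state=(0.152, 0.058, 0.790)
t=9.000: state=(0.146, 0.048, 0.806)
t=9.500: state=(0.142, 0.039, 0.820)
t=10.000: state=(0.138, 0.032, 0.830)
t=10.500: state=(0.135, 0.026, 0.839)
t=11.000: state=(0.133, 0.021, 0.846)
t=11.500: state=(0.131, 0.017, 0.852)
t=11.900: state=(0.130, 0.014, 0.856)
compare at T: S=0.130, I=0.014, R=0.856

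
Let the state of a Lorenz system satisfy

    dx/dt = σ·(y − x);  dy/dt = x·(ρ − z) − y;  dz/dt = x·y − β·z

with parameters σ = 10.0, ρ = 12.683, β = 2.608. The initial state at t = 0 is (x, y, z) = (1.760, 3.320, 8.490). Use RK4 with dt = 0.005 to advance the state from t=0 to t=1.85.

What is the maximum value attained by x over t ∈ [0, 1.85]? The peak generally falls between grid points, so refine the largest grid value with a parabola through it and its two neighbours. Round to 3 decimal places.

max x = 7.839

t=0.000: state=(1.760, 3.320, 8.490)
step 1 (dt=0.005): k1=(15.600, 4.060, -16.299), k2=(15.311, 4.286, -16.045), k3=(15.324, 4.282, -16.048), k4=(15.048, 4.507, -15.796); state += dt/6·(k1+2k2+2k3+k4)
t=0.005: state=(1.837, 3.341, 8.410)
t=0.010: state=(1.911, 3.365, 8.332)
t=0.015: state=(1.982, 3.391, 8.257)
continuing one RK4 step at a time; state shown every 20 steps (Δt=0.1):
t=0.100: state=(3.006, 4.137, 7.340)
t=0.200: state=(4.243, 5.635, 7.225)
t=0.300: state=(5.790, 7.438, 8.499)
t=0.400: state=(7.301, 8.496, 11.287)
t=0.500: state=(7.816, 7.534, 14.231)
t=0.600: state=(6.810, 5.259, 15.125)
t=0.700: state=(5.169, 3.634, 13.930)
t=0.800: state=(3.969, 3.143, 12.039)
t=0.900: state=(3.507, 3.381, 10.315)
t=1.000: state=(3.665, 4.084, 9.106)
t=1.100: state=(4.309, 5.161, 8.633)
t=1.200: state=(5.318, 6.442, 9.129)
t=1.300: state=(6.421, 7.408, 10.682)
t=1.400: state=(7.079, 7.313, 12.718)
t=1.500: state=(6.816, 6.095, 13.967)
t=1.600: state=(5.838, 4.734, 13.756)
t=1.700: state=(4.834, 4.007, 12.603)
t=1.800: state=(4.261, 3.949, 11.263)
t=1.850: state=(4.169, 4.109, 10.679)
largest grid value and its neighbours: x(0.480)=7.83795, x(0.485)=7.83868, x(0.490)=7.83519
parabola through these three points peaks at t≈0.483 with x≈7.83891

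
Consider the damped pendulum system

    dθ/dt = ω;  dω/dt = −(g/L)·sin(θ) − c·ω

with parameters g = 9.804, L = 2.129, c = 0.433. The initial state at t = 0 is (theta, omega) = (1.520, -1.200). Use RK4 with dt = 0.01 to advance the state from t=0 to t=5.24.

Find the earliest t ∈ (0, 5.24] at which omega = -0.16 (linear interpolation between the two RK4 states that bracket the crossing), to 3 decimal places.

t = 1.387

t=0.000: state=(1.520, -1.200)
step 1 (dt=0.01): k1=(-1.200, -4.079), k2=(-1.220, -4.069), k3=(-1.220, -4.069), k4=(-1.241, -4.059); state += dt/6·(k1+2k2+2k3+k4)
t=0.010: state=(1.508, -1.241)
t=0.020: state=(1.495, -1.281)
t=0.030: state=(1.482, -1.321)
continuing one RK4 step at a time; state shown every 20 steps (Δt=0.2):
t=0.200: state=(1.202, -1.962)
t=0.400: state=(0.748, -2.526)
t=0.600: state=(0.216, -2.720)
t=0.800: state=(-0.308, -2.447)
t=1.000: state=(-0.737, -1.797)
t=1.200: state=(-1.015, -0.963)
t=1.380: state=(-1.118, -0.188)
next step: t=1.390: state=(-1.120, -0.146) — omega has crossed -0.16
linear interpolation between t=1.380 (-0.18847) and t=1.390 (-0.14632) → t≈1.387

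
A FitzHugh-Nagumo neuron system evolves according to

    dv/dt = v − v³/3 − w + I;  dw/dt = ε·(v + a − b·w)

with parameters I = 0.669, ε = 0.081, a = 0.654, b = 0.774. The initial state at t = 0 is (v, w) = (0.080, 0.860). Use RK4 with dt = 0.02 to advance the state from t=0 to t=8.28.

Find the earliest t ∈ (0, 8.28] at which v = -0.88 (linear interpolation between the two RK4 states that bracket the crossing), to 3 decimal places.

t = 2.379

t=0.000: state=(0.080, 0.860)
step 1 (dt=0.02): k1=(-0.111, 0.006), k2=(-0.112, 0.005), k3=(-0.112, 0.005), k4=(-0.114, 0.005); state += dt/6·(k1+2k2+2k3+k4)
t=0.020: state=(0.078, 0.860)
t=0.040: state=(0.075, 0.860)
t=0.060: state=(0.073, 0.860)
continuing one RK4 step at a time; state shown every 25 steps (Δt=0.5):
t=0.500: state=(0.007, 0.861)
t=1.000: state=(-0.112, 0.859)
t=1.500: state=(-0.304, 0.851)
t=2.000: state=(-0.595, 0.833)
t=2.360: state=(-0.865, 0.812)
next step: t=2.380: state=(-0.881, 0.811) — v has crossed -0.88
linear interpolation between t=2.360 (-0.86484) and t=2.380 (-0.88071) → t≈2.379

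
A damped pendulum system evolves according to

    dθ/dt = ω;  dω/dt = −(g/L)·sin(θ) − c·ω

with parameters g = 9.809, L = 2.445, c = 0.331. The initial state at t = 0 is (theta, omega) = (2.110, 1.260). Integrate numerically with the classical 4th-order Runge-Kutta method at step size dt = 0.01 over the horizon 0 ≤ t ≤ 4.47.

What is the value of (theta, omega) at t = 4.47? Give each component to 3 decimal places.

t=0.000: state=(2.110, 1.260)
step 1 (dt=0.01): k1=(1.260, -3.860), k2=(1.241, -3.840), k3=(1.241, -3.841), k4=(1.222, -3.821); state += dt/6·(k1+2k2+2k3+k4)
t=0.010: state=(2.122, 1.222)
t=0.020: state=(2.134, 1.184)
t=0.030: state=(2.146, 1.146)
continuing one RK4 step at a time; state shown every 20 steps (Δt=0.2):
t=0.200: state=(2.290, 0.558)
t=0.400: state=(2.340, -0.043)
t=0.600: state=(2.275, -0.611)
t=0.800: state=(2.094, -1.202)
t=1.000: state=(1.790, -1.843)
t=1.200: state=(1.356, -2.495)
t=1.400: state=(0.801, -3.013)
t=1.600: state=(0.175, -3.177)
t=1.800: state=(-0.438, -2.867)
t=2.000: state=(-0.947, -2.185)
t=2.200: state=(-1.301, -1.343)
t=2.400: state=(-1.484, -0.492)
t=2.600: state=(-1.501, 0.314)
t=2.800: state=(-1.362, 1.064)
t=3.000: state=(-1.081, 1.725)
t=3.200: state=(-0.683, 2.213)
t=3.400: state=(-0.216, 2.406)
t=3.600: state=(0.254, 2.233)
t=3.800: state=(0.656, 1.743)
t=4.000: state=(0.940, 1.071)
t=4.200: state=(1.081, 0.340)
t=4.400: state=(1.077, -0.370)
t=4.470: state=(1.043, -0.604)

(theta, omega) = (1.043, -0.604)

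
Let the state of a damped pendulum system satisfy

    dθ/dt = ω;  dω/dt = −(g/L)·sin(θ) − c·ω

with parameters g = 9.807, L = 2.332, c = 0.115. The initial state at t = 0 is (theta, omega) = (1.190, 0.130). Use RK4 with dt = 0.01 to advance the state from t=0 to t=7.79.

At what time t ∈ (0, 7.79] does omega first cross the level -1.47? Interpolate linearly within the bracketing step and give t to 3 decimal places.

t=0.000: state=(1.190, 0.130)
step 1 (dt=0.01): k1=(0.130, -3.919), k2=(0.110, -3.918), k3=(0.110, -3.918), k4=(0.091, -3.916); state += dt/6·(k1+2k2+2k3+k4)
t=0.010: state=(1.191, 0.091)
t=0.020: state=(1.192, 0.052)
t=0.030: state=(1.192, 0.013)
t=0.430: state=(0.896, -1.441)
next step: t=0.440: state=(0.882, -1.472) — omega has crossed -1.47
linear interpolation between t=0.430 (-1.44132) and t=0.440 (-1.47229) → t≈0.439

t = 0.439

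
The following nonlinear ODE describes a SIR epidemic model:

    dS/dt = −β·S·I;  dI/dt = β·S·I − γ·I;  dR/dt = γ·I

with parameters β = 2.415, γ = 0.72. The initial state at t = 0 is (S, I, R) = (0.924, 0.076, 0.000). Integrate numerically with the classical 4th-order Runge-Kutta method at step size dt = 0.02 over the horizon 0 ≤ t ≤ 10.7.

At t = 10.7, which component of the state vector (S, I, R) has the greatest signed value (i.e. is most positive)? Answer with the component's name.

t=0.000: state=(0.924, 0.076, 0.000)
step 1 (dt=0.02): k1=(-0.170, 0.115, 0.055), k2=(-0.172, 0.116, 0.056), k3=(-0.172, 0.116, 0.056), k4=(-0.174, 0.118, 0.056); state += dt/6·(k1+2k2+2k3+k4)
t=0.020: state=(0.921, 0.078, 0.001)
t=0.040: state=(0.917, 0.081, 0.002)
t=0.060: state=(0.913, 0.083, 0.003)
continuing one RK4 step at a time; state shown every 25 steps (Δt=0.5):
t=0.500: state=(0.808, 0.152, 0.040)
t=1.000: state=(0.633, 0.254, 0.113)
t=1.500: state=(0.441, 0.339, 0.221)
t=2.000: state=(0.286, 0.364, 0.349)
t=2.500: state=(0.187, 0.337, 0.477)
t=3.000: state=(0.128, 0.283, 0.589)
t=3.500: state=(0.094, 0.226, 0.680)
t=4.000: state=(0.074, 0.174, 0.752)
t=4.500: state=(0.062, 0.132, 0.806)
t=5.000: state=(0.054, 0.099, 0.848)
t=5.500: state=(0.049, 0.073, 0.878)
t=6.000: state=(0.045, 0.054, 0.901)
t=6.500: state=(0.043, 0.040, 0.918)
t=7.000: state=(0.041, 0.029, 0.930)
t=7.500: state=(0.040, 0.021, 0.939)
t=8.000: state=(0.039, 0.016, 0.946)
t=8.500: state=(0.038, 0.011, 0.950)
t=9.000: state=(0.038, 0.008, 0.954)
t=9.500: state=(0.037, 0.006, 0.957)
t=10.000: state=(0.037, 0.004, 0.958)
t=10.500: state=(0.037, 0.003, 0.960)
t=10.700: state=(0.037, 0.003, 0.960)
compare at T: S=0.037, I=0.003, R=0.960

largest component: R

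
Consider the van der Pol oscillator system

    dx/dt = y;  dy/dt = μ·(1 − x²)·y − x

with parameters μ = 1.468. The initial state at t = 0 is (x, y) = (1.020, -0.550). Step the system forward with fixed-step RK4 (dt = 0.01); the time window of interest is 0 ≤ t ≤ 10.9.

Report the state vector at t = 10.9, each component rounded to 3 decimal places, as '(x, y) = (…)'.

(x, y) = (-0.834, 1.185)

t=0.000: state=(1.020, -0.550)
step 1 (dt=0.01): k1=(-0.550, -0.987), k2=(-0.555, -0.989), k3=(-0.555, -0.989), k4=(-0.560, -0.991); state += dt/6·(k1+2k2+2k3+k4)
t=0.010: state=(1.014, -0.560)
t=0.020: state=(1.009, -0.570)
t=0.030: state=(1.003, -0.580)
continuing one RK4 step at a time; state shown every 50 steps (Δt=0.5):
t=0.500: state=(0.605, -1.167)
t=1.000: state=(-0.261, -2.434)
t=1.500: state=(-1.582, -1.975)
t=2.000: state=(-1.946, 0.083)
t=2.500: state=(-1.788, 0.449)
t=3.000: state=(-1.525, 0.605)
t=3.500: state=(-1.169, 0.851)
t=4.000: state=(-0.618, 1.453)
t=4.500: state=(0.445, 2.929)
t=5.000: state=(1.804, 1.501)
t=5.500: state=(1.996, -0.221)
t=6.000: state=(1.811, -0.463)
t=6.500: state=(1.547, -0.598)
t=7.000: state=(1.197, -0.830)
t=7.500: state=(0.664, -1.394)
t=8.000: state=(-0.352, -2.829)
t=8.500: state=(-1.753, -1.722)
t=9.000: state=(-2.003, 0.185)
t=9.500: state=(-1.826, 0.454)
t=10.000: state=(-1.566, 0.588)
t=10.500: state=(-1.223, 0.809)
t=10.900: state=(-0.834, 1.185)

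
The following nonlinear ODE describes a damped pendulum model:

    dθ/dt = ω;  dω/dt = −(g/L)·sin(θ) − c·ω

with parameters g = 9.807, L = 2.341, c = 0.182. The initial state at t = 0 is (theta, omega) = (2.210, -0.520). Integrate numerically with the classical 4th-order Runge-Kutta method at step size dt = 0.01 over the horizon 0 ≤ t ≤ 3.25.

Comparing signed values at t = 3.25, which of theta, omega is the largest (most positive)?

largest component: omega

t=0.000: state=(2.210, -0.520)
step 1 (dt=0.01): k1=(-0.520, -3.268), k2=(-0.536, -3.271), k3=(-0.536, -3.271), k4=(-0.553, -3.275); state += dt/6·(k1+2k2+2k3+k4)
t=0.010: state=(2.205, -0.553)
t=0.020: state=(2.199, -0.586)
t=0.030: state=(2.193, -0.618)
continuing one RK4 step at a time; state shown every 20 steps (Δt=0.2):
t=0.200: state=(2.039, -1.196)
t=0.400: state=(1.728, -1.930)
t=0.600: state=(1.266, -2.675)
t=0.800: state=(0.669, -3.250)
t=1.000: state=(-0.005, -3.397)
t=1.200: state=(-0.654, -3.008)
t=1.400: state=(-1.183, -2.247)
t=1.600: state=(-1.545, -1.364)
t=1.800: state=(-1.730, -0.496)
t=2.000: state=(-1.746, 0.331)
t=2.200: state=(-1.599, 1.136)
t=2.400: state=(-1.293, 1.910)
t=2.600: state=(-0.843, 2.560)
t=2.800: state=(-0.290, 2.907)
t=3.000: state=(0.289, 2.801)
t=3.200: state=(0.802, 2.271)
t=3.250: state=(0.911, 2.093)
compare at T: theta=0.911, omega=2.093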